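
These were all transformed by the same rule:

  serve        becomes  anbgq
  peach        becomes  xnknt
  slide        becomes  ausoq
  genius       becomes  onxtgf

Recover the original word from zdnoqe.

rudder

In serve: s→a is +8, e→n is +9, r→b is +10, v→g is +11 — the shift increases by 1 each position. Each letter shifts forward by (position + 8), i.e. 8, 9, 10, … — the shift grows by one for each successive letter.
Undoing it on zdnoqe: z−8=r, d−9=u, n−10=d, o−11=d, q−12=e, e−13=r.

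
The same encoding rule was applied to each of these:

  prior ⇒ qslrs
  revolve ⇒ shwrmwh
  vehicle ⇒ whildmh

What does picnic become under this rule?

The rule splits by letter class: vowels +3, consonants +1.
For picnic: p(cons)+1=q, i(vowel)+3=l, c(cons)+1=d, n(cons)+1=o, i(vowel)+3=l, c(cons)+1=d.

qldold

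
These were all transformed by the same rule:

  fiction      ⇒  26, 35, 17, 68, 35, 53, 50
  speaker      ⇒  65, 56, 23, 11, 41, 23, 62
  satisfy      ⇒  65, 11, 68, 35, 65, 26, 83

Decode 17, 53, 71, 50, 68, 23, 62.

counter

The formula is n = 3×(alphabet index, a=1) + 8.
Decoding 17, 53, 71, 50, 68, 23, 62: 17→(17−8)÷3=3=c, 53→(53−8)÷3=15=o, 71→(71−8)÷3=21=u, 50→(50−8)÷3=14=n, 68→(68−8)÷3=20=t, 23→(23−8)÷3=5=e, 62→(62−8)÷3=18=r.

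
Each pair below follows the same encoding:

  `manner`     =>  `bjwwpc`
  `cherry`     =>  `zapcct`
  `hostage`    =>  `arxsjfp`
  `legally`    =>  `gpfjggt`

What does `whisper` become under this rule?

Each letter's alphabet position (a=0..z=25) is mapped through 21·x+9 mod 26 — an affine cipher.
On whisper: w(22)→21·22+9≡3=d; h(7)→21·7+9≡0=a; i(8)→21·8+9≡21=v; s(18)→21·18+9≡23=x; p(15)→21·15+9≡12=m; e(4)→21·4+9≡15=p; r(17)→21·17+9≡2=c (all mod 26).

davxmpc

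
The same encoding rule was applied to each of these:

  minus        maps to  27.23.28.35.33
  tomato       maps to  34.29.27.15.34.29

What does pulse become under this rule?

30.35.26.33.19

m is letter #13 and maps to 27: an offset of 14. Each letter is replaced by its alphabet position (a=1..z=26) + 14.
On pulse: p=16→30, u=21→35, l=12→26, s=19→33, e=5→19.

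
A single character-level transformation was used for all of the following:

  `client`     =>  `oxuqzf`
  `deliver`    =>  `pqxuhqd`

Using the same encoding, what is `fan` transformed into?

rmz

Compare letters: c→o is +12, l→x is +12, i→u is +12 — a constant shift. Each letter is shifted forward by 12 in the alphabet (a Caesar shift of +12).
On fan: f+12=r, a+12=m, n+12=z.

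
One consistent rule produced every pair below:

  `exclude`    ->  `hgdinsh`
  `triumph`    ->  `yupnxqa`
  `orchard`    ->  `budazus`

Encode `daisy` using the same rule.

e(4)→h(7) and x(23)→g(6) fit y≡15x+25 (mod 26); the inverse of 15 mod 26 is 7. Treating letters as 0–25, the rule is x ↦ 15x + 25 (mod 26).
On daisy: d(3)→15·3+25≡18=s; a(0)→15·0+25≡25=z; i(8)→15·8+25≡15=p; s(18)→15·18+25≡9=j; y(24)→15·24+25≡21=v (all mod 26).

szpjv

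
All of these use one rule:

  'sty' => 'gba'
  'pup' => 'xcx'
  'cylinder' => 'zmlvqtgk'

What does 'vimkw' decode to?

Read the word backwards and shift each letter +8.
Decoding vimkw: shift back: v−8=n, i−8=a, m−8=e, k−8=c, w−8=o → naeco; then reverse → ocean.

ocean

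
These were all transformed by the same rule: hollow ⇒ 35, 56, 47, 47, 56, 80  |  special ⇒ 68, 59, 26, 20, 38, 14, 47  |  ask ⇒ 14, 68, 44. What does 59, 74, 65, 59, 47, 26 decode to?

The formula is n = 3×(alphabet index, a=1) + 11.
Reversing it on 59, 74, 65, 59, 47, 26: 59→(59−11)÷3=16=p, 74→(74−11)÷3=21=u, 65→(65−11)÷3=18=r, 59→(59−11)÷3=16=p, 47→(47−11)÷3=12=l, 26→(26−11)÷3=5=e.

purple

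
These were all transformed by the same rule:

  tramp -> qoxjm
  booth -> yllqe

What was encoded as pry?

sub

It's a constant shift of +23 (ROT23).
Decoding pry: p−23=s, r−23=u, y−23=b.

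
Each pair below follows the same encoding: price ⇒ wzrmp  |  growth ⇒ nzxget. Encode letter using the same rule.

The shift increases by 1 at each position, starting from +7: 7, 8, 9, ….
On letter: l+7=s, e+8=m, t+9=c, t+10=d, e+11=p, r+12=d.

smcdpd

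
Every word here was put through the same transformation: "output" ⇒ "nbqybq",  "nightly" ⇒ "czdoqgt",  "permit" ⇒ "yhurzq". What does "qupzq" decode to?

trait

o(14)→n(13) and u(20)→b(1) fit y≡11x+15 (mod 26); the inverse of 11 mod 26 is 19. Treating letters as 0–25, the rule is x ↦ 11x + 15 (mod 26).
Undoing it on qupzq: q(16)→19·(16−15)≡19=t; u(20)→19·(20−15)≡17=r; p(15)→19·(15−15)≡0=a; z(25)→19·(25−15)≡8=i; q(16)→19·(16−15)≡19=t (all mod 26).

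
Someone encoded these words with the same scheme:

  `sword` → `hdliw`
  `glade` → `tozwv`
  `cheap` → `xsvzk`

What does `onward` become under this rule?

This is the alphabet-reversal cipher (Atbash): a becomes z, b becomes y, etc.
Applying it to onward: o↔l, n↔m, w↔d, a↔z, r↔i, d↔w.

lmdziw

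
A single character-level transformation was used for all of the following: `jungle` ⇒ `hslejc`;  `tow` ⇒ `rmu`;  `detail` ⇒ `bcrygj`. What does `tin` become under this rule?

rgl

Compare letters: j→h is +24, u→s is +24, n→l is +24 — a constant shift. It's a constant shift of +24 (ROT24).
On tin: t+24=r, i+24=g, n+24=l.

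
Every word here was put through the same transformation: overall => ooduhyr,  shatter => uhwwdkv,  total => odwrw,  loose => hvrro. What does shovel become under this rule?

The output letters match the input read backwards, each shifted +3: overall reversed is llarevo. Read the word backwards and shift each letter +3.
On shovel: reverse → levohs; then shift: l+3=o, e+3=h, v+3=y, o+3=r, h+3=k, s+3=v.

ohyrkv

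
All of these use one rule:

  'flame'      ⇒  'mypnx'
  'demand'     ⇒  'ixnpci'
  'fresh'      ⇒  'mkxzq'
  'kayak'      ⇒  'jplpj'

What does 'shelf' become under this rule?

zqxym

f(5)→m(12) and l(11)→y(24) fit y≡15x+15 (mod 26); the inverse of 15 mod 26 is 7. This is an affine cipher: with a=0,…,z=25, each position x becomes (15x+15) mod 26.
For shelf: s(18)→15·18+15≡25=z; h(7)→15·7+15≡16=q; e(4)→15·4+15≡23=x; l(11)→15·11+15≡24=y; f(5)→15·5+15≡12=m (all mod 26).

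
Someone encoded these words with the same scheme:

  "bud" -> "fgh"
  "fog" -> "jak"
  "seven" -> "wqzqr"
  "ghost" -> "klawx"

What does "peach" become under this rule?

tqmgl

The shift depends on letter class: consonant b→f is +4, but vowel u→g is +12. Two shifts are in play — +12 for a/e/i/o/u, +4 for every other letter.
On peach: p(cons)+4=t, e(vowel)+12=q, a(vowel)+12=m, c(cons)+4=g, h(cons)+4=l.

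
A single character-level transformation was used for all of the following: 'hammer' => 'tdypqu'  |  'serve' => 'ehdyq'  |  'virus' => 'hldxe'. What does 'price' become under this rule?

A repeating key of period 2 is used — shifts +12, +3 over and over.
For price: p+12=b, r+3=u, i+12=u, c+3=f, e+12=q.

buufq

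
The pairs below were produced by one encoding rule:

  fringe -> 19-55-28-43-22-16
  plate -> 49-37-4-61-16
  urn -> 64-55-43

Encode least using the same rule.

f(#6)→19 and r(#18)→55: differences scale by 3, so n = 3·pos + 1. The formula is n = 3×(alphabet index, a=1) + 1.
Applying it to least: l=12→37, e=5→16, a=1→4, s=19→58, t=20→61.

37-16-4-58-61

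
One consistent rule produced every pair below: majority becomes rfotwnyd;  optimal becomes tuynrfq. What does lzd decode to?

Compare letters: m→r is +5, a→f is +5, j→o is +5 — a constant shift. This is a Caesar cipher with shift 5.
Undoing it on lzd: l−5=g, z−5=u, d−5=y.

guy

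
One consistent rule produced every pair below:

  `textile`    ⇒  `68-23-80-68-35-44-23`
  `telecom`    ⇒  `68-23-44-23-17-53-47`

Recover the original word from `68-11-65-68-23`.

taste

t(#20)→68 and e(#5)→23: differences scale by 3, so n = 3·pos + 8. The formula is n = 3×(alphabet index, a=1) + 8.
Reversing it on 68-11-65-68-23: 68→(68−8)÷3=20=t, 11→(11−8)÷3=1=a, 65→(65−8)÷3=19=s, 68→(68−8)÷3=20=t, 23→(23−8)÷3=5=e.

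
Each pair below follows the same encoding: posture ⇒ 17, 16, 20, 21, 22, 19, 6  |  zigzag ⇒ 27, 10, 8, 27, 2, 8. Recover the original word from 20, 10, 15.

The number is (letter's place in the alphabet, a=1) + 1.
Reversing it on 20, 10, 15: 20→(20−1)÷1=19=s, 10→(10−1)÷1=9=i, 15→(15−1)÷1=14=n.

sin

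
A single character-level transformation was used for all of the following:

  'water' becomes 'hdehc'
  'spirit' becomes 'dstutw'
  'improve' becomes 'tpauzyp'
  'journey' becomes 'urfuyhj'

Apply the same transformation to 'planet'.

aolqpw

Shifts by position in water: pos 0: w→h (+11), pos 1: a→d (+3), pos 2: t→e (+11), pos 3: e→h (+3) — repeating every 2. It's a Vigenère-style cipher with numeric key [11,3]: position i shifts by key[i mod 2].
For planet: p+11=a, l+3=o, a+11=l, n+3=q, e+11=p, t+3=w.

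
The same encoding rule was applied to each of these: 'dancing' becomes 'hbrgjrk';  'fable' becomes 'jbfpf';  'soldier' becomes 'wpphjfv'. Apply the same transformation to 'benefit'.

ffrfjjx

Two shifts are in play — +1 for a/e/i/o/u, +4 for every other letter.
Applying it to benefit: b(cons)+4=f, e(vowel)+1=f, n(cons)+4=r, e(vowel)+1=f, f(cons)+4=j, i(vowel)+1=j, t(cons)+4=x.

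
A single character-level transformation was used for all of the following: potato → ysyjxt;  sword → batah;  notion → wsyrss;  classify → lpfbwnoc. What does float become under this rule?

optjx

It's a Vigenère-style cipher with numeric key [9,4,5]: position i shifts by key[i mod 3].
On float: f+9=o, l+4=p, o+5=t, a+9=j, t+4=x.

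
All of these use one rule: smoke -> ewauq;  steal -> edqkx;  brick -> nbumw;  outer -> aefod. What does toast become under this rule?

Shifts by position in smoke: pos 0: s→e (+12), pos 1: m→w (+10), pos 2: o→a (+12), pos 3: k→u (+10) — repeating every 2. The shifts repeat in a cycle of length 2: positions 0,1,… shift by +12, +10, then the pattern repeats.
Applying it to toast: t+12=f, o+10=y, a+12=m, s+10=c, t+12=f.

fymcf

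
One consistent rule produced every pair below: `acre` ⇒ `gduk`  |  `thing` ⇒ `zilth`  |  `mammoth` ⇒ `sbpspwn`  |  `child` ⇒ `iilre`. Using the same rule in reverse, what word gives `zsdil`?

track

It's a Vigenère-style cipher with numeric key [6,1,3]: position i shifts by key[i mod 3].
Reversing it on zsdil: z−6=t, s−1=r, d−3=a, i−6=c, l−1=k.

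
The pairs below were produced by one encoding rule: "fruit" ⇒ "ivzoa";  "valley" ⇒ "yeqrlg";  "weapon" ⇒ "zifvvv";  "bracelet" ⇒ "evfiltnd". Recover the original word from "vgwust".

In fruit: f→i is +3, r→v is +4, u→z is +5, i→o is +6 — the shift increases by 1 each position. The shift increases by 1 at each position, starting from +3: 3, 4, 5, ….
Decoding vgwust: v−3=s, g−4=c, w−5=r, u−6=o, s−7=l, t−8=l.

scroll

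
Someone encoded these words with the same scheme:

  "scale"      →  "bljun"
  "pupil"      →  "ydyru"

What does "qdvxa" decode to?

Compare letters: s→b is +9, c→l is +9, a→j is +9 — a constant shift. It's a constant shift of +9 (ROT9).
Decoding qdvxa: q−9=h, d−9=u, v−9=m, x−9=o, a−9=r.

humor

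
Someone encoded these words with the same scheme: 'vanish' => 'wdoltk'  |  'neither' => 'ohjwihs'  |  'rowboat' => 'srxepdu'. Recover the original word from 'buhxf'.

argue

A repeating key of period 2 is used — shifts +1, +3 over and over.
Decoding buhxf: b−1=a, u−3=r, h−1=g, x−3=u, f−1=e.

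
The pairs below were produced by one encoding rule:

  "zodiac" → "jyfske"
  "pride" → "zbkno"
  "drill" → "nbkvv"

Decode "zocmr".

peach

A repeating key of period 3 is used — shifts +10, +10, +2 over and over.
Reversing it on zocmr: z−10=p, o−10=e, c−2=a, m−10=c, r−10=h.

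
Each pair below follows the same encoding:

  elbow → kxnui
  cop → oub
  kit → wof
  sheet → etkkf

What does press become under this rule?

The shift depends on letter class: consonant l→x is +12, but vowel e→k is +6. Vowels shift forward by 6 and consonants shift forward by 12.
On press: p(cons)+12=b, r(cons)+12=d, e(vowel)+6=k, s(cons)+12=e, s(cons)+12=e.

bdkee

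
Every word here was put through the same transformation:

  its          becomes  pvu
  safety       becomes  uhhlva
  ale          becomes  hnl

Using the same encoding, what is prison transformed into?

rtpuvp

The shift depends on letter class: consonant t→v is +2, but vowel i→p is +7. Two shifts are in play — +7 for a/e/i/o/u, +2 for every other letter.
For prison: p(cons)+2=r, r(cons)+2=t, i(vowel)+7=p, s(cons)+2=u, o(vowel)+7=v, n(cons)+2=p.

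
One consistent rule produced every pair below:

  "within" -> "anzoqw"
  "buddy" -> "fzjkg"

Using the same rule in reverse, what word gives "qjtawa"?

In within: w→a is +4, i→n is +5, t→z is +6, h→o is +7 — the shift increases by 1 each position. The shift increases by 1 at each position, starting from +4: 4, 5, 6, ….
Reversing it on qjtawa: q−4=m, j−5=e, t−6=n, a−7=t, w−8=o, a−9=r.

mentor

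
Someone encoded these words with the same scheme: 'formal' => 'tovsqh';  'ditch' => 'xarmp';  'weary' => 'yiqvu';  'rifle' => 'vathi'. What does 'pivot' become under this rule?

f(5)→t(19) and o(14)→o(14) fit y≡11x+16 (mod 26); the inverse of 11 mod 26 is 19. This is an affine cipher: with a=0,…,z=25, each position x becomes (11x+16) mod 26.
On pivot: p(15)→11·15+16≡25=z; i(8)→11·8+16≡0=a; v(21)→11·21+16≡13=n; o(14)→11·14+16≡14=o; t(19)→11·19+16≡17=r (all mod 26).

zanor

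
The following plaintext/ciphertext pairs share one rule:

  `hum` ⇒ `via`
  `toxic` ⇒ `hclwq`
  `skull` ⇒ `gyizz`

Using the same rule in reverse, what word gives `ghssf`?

steer

Compare letters: h→v is +14, u→i is +14, m→a is +14 — a constant shift. Every letter moves 14 places later in the alphabet, wrapping around z→a.
Undoing it on ghssf: g−14=s, h−14=t, s−14=e, s−14=e, f−14=r.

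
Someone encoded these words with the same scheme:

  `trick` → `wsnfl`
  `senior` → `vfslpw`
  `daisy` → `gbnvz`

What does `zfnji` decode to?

weigh

Shifts by position in trick: pos 0: t→w (+3), pos 1: r→s (+1), pos 2: i→n (+5), pos 3: c→f (+3), pos 4: k→l (+1) — repeating every 3. It's a Vigenère-style cipher with numeric key [3,1,5]: position i shifts by key[i mod 3].
Decoding zfnji: z−3=w, f−1=e, n−5=i, j−3=g, i−1=h.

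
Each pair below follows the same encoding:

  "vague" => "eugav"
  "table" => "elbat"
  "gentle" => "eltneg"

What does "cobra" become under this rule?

The output letters match the input read backwards: vague reversed is eugav. It's just the letters in reverse order.
Applying it to cobra: reverse → arboc.

arboc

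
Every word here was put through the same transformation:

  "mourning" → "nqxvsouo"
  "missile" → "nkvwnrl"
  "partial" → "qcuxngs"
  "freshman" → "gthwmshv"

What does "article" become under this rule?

btwmhrl

In mourning: m→n is +1, o→q is +2, u→x is +3, r→v is +4 — the shift increases by 1 each position. Each letter shifts forward by (position + 1), i.e. 1, 2, 3, … — the shift grows by one for each successive letter.
Applying it to article: a+1=b, r+2=t, t+3=w, i+4=m, c+5=h, l+6=r, e+7=l.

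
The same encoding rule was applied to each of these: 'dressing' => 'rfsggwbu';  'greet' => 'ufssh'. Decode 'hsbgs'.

Compare letters: d→r is +14, r→f is +14, e→s is +14 — a constant shift. This is a Caesar cipher with shift 14.
Decoding hsbgs: h−14=t, s−14=e, b−14=n, g−14=s, s−14=e.

tense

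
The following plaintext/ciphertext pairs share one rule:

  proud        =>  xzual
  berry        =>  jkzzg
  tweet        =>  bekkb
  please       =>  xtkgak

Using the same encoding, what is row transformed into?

zue

Vowels shift forward by 6 and consonants shift forward by 8.
For row: r(cons)+8=z, o(vowel)+6=u, w(cons)+8=e.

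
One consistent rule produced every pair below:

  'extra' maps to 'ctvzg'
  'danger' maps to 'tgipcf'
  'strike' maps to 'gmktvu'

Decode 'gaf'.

The word is reversed, then every letter is shifted forward by 2.
Undoing it on gaf: shift back: g−2=e, a−2=y, f−2=d → eyd; then reverse → dye.

dye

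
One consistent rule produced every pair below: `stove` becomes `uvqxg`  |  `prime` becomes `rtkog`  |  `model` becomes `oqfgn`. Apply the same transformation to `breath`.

dtgcvj

Compare letters: s→u is +2, t→v is +2, o→q is +2 — a constant shift. This is a Caesar cipher with shift 2.
On breath: b+2=d, r+2=t, e+2=g, a+2=c, t+2=v, h+2=j.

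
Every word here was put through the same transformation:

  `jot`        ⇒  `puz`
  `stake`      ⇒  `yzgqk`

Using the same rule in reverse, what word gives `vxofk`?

prize

Compare letters: j→p is +6, o→u is +6, t→z is +6 — a constant shift. Each letter is shifted forward by 6 in the alphabet (a Caesar shift of +6).
Decoding vxofk: v−6=p, x−6=r, o−6=i, f−6=z, k−6=e.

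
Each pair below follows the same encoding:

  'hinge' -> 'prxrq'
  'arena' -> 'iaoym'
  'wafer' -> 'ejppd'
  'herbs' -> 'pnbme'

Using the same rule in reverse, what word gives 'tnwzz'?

lemon

In hinge: h→p is +8, i→r is +9, n→x is +10, g→r is +11 — the shift increases by 1 each position. Letter i (0-indexed) is shifted by i+8, so successive shifts are 8, 9, 10, ….
Undoing it on tnwzz: t−8=l, n−9=e, w−10=m, z−11=o, z−12=n.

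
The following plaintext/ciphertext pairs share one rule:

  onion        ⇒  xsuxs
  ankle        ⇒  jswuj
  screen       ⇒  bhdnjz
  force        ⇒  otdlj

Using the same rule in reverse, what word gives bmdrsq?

Shifts by position in onion: pos 0: o→x (+9), pos 1: n→s (+5), pos 2: i→u (+12), pos 3: o→x (+9), pos 4: n→s (+5) — repeating every 3. The shifts repeat in a cycle of length 3: positions 0,1,… shift by +9, +5, +12, then the pattern repeats.
Reversing it on bmdrsq: b−9=s, m−5=h, d−12=r, r−9=i, s−5=n, q−12=e.

shrine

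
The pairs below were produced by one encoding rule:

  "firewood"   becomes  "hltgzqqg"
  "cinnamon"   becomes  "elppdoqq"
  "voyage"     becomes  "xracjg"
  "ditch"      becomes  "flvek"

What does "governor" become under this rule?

It's a Vigenère-style cipher with numeric key [2,3,2]: position i shifts by key[i mod 3].
On governor: g+2=i, o+3=r, v+2=x, e+2=g, r+3=u, n+2=p, o+2=q, r+3=u.

irxgupqu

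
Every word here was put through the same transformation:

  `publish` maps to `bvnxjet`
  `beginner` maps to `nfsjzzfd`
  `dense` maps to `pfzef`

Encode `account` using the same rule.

boopvzf

The shift depends on letter class: consonant p→b is +12, but vowel u→v is +1. The rule splits by letter class: vowels +1, consonants +12.
For account: a(vowel)+1=b, c(cons)+12=o, c(cons)+12=o, o(vowel)+1=p, u(vowel)+1=v, n(cons)+12=z, t(cons)+12=f.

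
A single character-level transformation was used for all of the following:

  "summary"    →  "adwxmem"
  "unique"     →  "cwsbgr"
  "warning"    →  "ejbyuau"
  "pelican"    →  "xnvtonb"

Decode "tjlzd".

In summary: s→a is +8, u→d is +9, m→w is +10, m→x is +11 — the shift increases by 1 each position. Each letter shifts forward by (position + 8), i.e. 8, 9, 10, … — the shift grows by one for each successive letter.
Reversing it on tjlzd: t−8=l, j−9=a, l−10=b, z−11=o, d−12=r.

labor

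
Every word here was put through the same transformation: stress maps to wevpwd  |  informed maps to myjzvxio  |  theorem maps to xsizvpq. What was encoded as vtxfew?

Shifts by position in stress: pos 0: s→w (+4), pos 1: t→e (+11), pos 2: r→v (+4), pos 3: e→p (+11) — repeating every 2. The shifts repeat in a cycle of length 2: positions 0,1,… shift by +4, +11, then the pattern repeats.
Undoing it on vtxfew: v−4=r, t−11=i, x−4=t, f−11=u, e−4=a, w−11=l.

ritual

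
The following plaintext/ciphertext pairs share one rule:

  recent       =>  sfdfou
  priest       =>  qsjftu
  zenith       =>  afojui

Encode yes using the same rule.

zft

Each letter is shifted forward by 1 in the alphabet (a Caesar shift of +1).
On yes: y+1=z, e+1=f, s+1=t.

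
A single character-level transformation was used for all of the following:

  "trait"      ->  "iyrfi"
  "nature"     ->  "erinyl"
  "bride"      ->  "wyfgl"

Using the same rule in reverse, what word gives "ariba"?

t(19)→i(8) and r(17)→y(24) fit y≡5x+17 (mod 26); the inverse of 5 mod 26 is 21. This is an affine cipher: with a=0,…,z=25, each position x becomes (5x+17) mod 26.
Undoing it on ariba: a(0)→21·(0−17)≡7=h; r(17)→21·(17−17)≡0=a; i(8)→21·(8−17)≡19=t; b(1)→21·(1−17)≡2=c; a(0)→21·(0−17)≡7=h (all mod 26).

hatch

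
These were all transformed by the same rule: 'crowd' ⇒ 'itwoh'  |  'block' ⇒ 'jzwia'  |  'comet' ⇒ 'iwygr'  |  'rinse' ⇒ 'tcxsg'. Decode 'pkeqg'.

c(2)→i(8) and r(17)→t(19) fit y≡25x+10 (mod 26); the inverse of 25 mod 26 is 25. Treating letters as 0–25, the rule is x ↦ 25x + 10 (mod 26).
Decoding pkeqg: p(15)→25·(15−10)≡21=v; k(10)→25·(10−10)≡0=a; e(4)→25·(4−10)≡6=g; q(16)→25·(16−10)≡20=u; g(6)→25·(6−10)≡4=e (all mod 26).

vague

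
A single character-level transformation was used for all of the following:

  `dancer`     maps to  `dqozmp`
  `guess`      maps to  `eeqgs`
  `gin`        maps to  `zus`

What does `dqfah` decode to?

Read the word backwards and shift each letter +12.
Decoding dqfah: shift back: d−12=r, q−12=e, f−12=t, a−12=o, h−12=v → retov; then reverse → voter.

voter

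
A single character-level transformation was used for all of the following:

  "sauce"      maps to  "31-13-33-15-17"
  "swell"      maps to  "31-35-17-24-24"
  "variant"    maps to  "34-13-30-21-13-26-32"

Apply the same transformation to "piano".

s is letter #19 and maps to 31: an offset of 12. Each letter is replaced by its alphabet position (a=1..z=26) + 12.
On piano: p=16→28, i=9→21, a=1→13, n=14→26, o=15→27.

28-21-13-26-27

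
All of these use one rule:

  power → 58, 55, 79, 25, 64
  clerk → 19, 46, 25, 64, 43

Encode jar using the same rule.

p(#16)→58 and o(#15)→55: differences scale by 3, so n = 3·pos + 10. The formula is n = 3×(alphabet index, a=1) + 10.
Applying it to jar: j=10→40, a=1→13, r=18→64.

40, 13, 64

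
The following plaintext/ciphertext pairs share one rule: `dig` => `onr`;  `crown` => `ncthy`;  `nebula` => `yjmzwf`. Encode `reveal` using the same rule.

The rule splits by letter class: vowels +5, consonants +11.
On reveal: r(cons)+11=c, e(vowel)+5=j, v(cons)+11=g, e(vowel)+5=j, a(vowel)+5=f, l(cons)+11=w.

cjgjfw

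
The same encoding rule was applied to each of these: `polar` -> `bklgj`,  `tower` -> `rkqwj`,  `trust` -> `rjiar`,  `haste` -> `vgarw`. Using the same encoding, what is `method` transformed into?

cwrvkf

p(15)→b(1) and o(14)→k(10) fit y≡17x+6 (mod 26); the inverse of 17 mod 26 is 23. Each letter's alphabet position (a=0..z=25) is mapped through 17·x+6 mod 26 — an affine cipher.
On method: m(12)→17·12+6≡2=c; e(4)→17·4+6≡22=w; t(19)→17·19+6≡17=r; h(7)→17·7+6≡21=v; o(14)→17·14+6≡10=k; d(3)→17·3+6≡5=f (all mod 26).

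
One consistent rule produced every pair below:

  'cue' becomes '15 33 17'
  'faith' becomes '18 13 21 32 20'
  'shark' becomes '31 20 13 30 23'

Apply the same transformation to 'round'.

c is letter #3 and maps to 15: an offset of 12. Letters become their 1-based position plus 12 (so a→13, b→14, …).
For round: r=18→30, o=15→27, u=21→33, n=14→26, d=4→16.

30 27 33 26 16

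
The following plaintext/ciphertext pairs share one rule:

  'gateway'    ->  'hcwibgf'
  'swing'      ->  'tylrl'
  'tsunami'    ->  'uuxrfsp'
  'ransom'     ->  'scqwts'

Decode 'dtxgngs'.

crucial

Letter i (0-indexed) is shifted by i+1, so successive shifts are 1, 2, 3, ….
Undoing it on dtxgngs: d−1=c, t−2=r, x−3=u, g−4=c, n−5=i, g−6=a, s−7=l.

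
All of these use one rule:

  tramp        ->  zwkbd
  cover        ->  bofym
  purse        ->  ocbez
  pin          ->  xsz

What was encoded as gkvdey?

The output letters match the input read backwards, each shifted +10: tramp reversed is pmart. The word is reversed, then every letter is shifted forward by 10.
Reversing it on gkvdey: shift back: g−10=w, k−10=a, v−10=l, d−10=t, e−10=u, y−10=o → waltuo; then reverse → outlaw.

outlaw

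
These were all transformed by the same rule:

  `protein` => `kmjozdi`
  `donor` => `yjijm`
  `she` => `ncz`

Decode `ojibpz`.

Compare letters: p→k is +21, r→m is +21, o→j is +21 — a constant shift. Each letter is shifted forward by 21 in the alphabet (a Caesar shift of +21).
Reversing it on ojibpz: o−21=t, j−21=o, i−21=n, b−21=g, p−21=u, z−21=e.

tongue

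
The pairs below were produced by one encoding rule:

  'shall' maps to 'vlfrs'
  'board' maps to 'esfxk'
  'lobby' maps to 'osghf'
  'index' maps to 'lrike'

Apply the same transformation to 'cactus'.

In shall: s→v is +3, h→l is +4, a→f is +5, l→r is +6 — the shift increases by 1 each position. Letter i (0-indexed) is shifted by i+3, so successive shifts are 3, 4, 5, ….
For cactus: c+3=f, a+4=e, c+5=h, t+6=z, u+7=b, s+8=a.

fehzba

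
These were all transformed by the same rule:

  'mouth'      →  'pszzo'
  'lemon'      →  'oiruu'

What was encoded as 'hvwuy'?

error

Letter i (0-indexed) is shifted by i+3, so successive shifts are 3, 4, 5, ….
Reversing it on hvwuy: h−3=e, v−4=r, w−5=r, u−6=o, y−7=r.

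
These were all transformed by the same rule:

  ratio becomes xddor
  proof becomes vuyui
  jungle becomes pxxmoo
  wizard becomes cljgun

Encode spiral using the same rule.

yssxdv

Shifts by position in ratio: pos 0: r→x (+6), pos 1: a→d (+3), pos 2: t→d (+10), pos 3: i→o (+6), pos 4: o→r (+3) — repeating every 3. It's a Vigenère-style cipher with numeric key [6,3,10]: position i shifts by key[i mod 3].
For spiral: s+6=y, p+3=s, i+10=s, r+6=x, a+3=d, l+10=v.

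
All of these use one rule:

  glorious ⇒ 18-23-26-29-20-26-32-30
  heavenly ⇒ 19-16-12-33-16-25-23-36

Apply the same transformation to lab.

23-12-13

Letters become their 1-based position plus 11 (so a→12, b→13, …).
For lab: l=12→23, a=1→12, b=2→13.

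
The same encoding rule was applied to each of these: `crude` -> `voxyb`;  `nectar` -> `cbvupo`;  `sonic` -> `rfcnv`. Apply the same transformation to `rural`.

c(2)→v(21) and r(17)→o(14) fit y≡3x+15 (mod 26); the inverse of 3 mod 26 is 9. Treating letters as 0–25, the rule is x ↦ 3x + 15 (mod 26).
On rural: r(17)→3·17+15≡14=o; u(20)→3·20+15≡23=x; r(17)→3·17+15≡14=o; a(0)→3·0+15≡15=p; l(11)→3·11+15≡22=w (all mod 26).

oxopw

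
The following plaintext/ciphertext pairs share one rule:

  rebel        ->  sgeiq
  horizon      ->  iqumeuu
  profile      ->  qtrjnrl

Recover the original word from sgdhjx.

Letter i (0-indexed) is shifted by i+1, so successive shifts are 1, 2, 3, ….
Reversing it on sgdhjx: s−1=r, g−2=e, d−3=a, h−4=d, j−5=e, x−6=r.

reader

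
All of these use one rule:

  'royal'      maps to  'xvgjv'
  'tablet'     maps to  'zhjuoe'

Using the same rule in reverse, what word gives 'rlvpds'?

The shift increases by 1 at each position, starting from +6: 6, 7, 8, ….
Decoding rlvpds: r−6=l, l−7=e, v−8=n, p−9=g, d−10=t, s−11=h.

length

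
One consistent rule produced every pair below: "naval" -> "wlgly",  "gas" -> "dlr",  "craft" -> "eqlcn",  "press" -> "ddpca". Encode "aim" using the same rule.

The output letters match the input read backwards, each shifted +11: naval reversed is lavan. Two steps: reverse the string, then apply a Caesar shift of +11.
Applying it to aim: reverse → mia; then shift: m+11=x, i+11=t, a+11=l.

xtl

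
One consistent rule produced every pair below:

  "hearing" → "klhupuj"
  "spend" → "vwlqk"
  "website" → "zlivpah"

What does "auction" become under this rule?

Shifts by position in hearing: pos 0: h→k (+3), pos 1: e→l (+7), pos 2: a→h (+7), pos 3: r→u (+3), pos 4: i→p (+7), pos 5: n→u (+7) — repeating every 3. A repeating key of period 3 is used — shifts +3, +7, +7 over and over.
For auction: a+3=d, u+7=b, c+7=j, t+3=w, i+7=p, o+7=v, n+3=q.

dbjwpvq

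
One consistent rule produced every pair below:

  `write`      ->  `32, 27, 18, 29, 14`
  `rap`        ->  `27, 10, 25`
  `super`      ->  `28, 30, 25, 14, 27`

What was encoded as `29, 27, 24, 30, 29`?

trout

The number is (letter's place in the alphabet, a=1) + 9.
Reversing it on 29, 27, 24, 30, 29: 29→(29−9)÷1=20=t, 27→(27−9)÷1=18=r, 24→(24−9)÷1=15=o, 30→(30−9)÷1=21=u, 29→(29−9)÷1=20=t.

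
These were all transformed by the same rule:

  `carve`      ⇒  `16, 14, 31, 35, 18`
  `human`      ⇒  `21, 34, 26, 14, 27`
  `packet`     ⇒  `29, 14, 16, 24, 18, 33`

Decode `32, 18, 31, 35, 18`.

c is letter #3 and maps to 16: an offset of 13. The number is (letter's place in the alphabet, a=1) + 13.
Undoing it on 32, 18, 31, 35, 18: 32→(32−13)÷1=19=s, 18→(18−13)÷1=5=e, 31→(31−13)÷1=18=r, 35→(35−13)÷1=22=v, 18→(18−13)÷1=5=e.

serve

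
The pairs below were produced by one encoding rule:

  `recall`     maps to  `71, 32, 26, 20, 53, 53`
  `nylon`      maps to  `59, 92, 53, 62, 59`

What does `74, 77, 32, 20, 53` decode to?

r(#18)→71 and e(#5)→32: differences scale by 3, so n = 3·pos + 17. With a=1..z=26, the number is 3·pos + 17.
Undoing it on 74, 77, 32, 20, 53: 74→(74−17)÷3=19=s, 77→(77−17)÷3=20=t, 32→(32−17)÷3=5=e, 20→(20−17)÷3=1=a, 53→(53−17)÷3=12=l.

steal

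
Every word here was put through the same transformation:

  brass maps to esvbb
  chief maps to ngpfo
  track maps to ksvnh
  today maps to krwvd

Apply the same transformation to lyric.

This is an affine cipher: with a=0,…,z=25, each position x becomes (9x+21) mod 26.
Applying it to lyric: l(11)→9·11+21≡16=q; y(24)→9·24+21≡3=d; r(17)→9·17+21≡18=s; i(8)→9·8+21≡15=p; c(2)→9·2+21≡13=n (all mod 26).

qdspn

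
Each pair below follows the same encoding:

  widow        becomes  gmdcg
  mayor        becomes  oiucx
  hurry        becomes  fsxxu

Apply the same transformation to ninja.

w(22)→g(6) and i(8)→m(12) fit y≡7x+8 (mod 26); the inverse of 7 mod 26 is 15. This is an affine cipher: with a=0,…,z=25, each position x becomes (7x+8) mod 26.
On ninja: n(13)→7·13+8≡21=v; i(8)→7·8+8≡12=m; n(13)→7·13+8≡21=v; j(9)→7·9+8≡19=t; a(0)→7·0+8≡8=i (all mod 26).

vmvti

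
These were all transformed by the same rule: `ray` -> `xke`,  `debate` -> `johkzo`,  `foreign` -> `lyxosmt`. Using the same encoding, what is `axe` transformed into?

Vowels shift forward by 10 and consonants shift forward by 6.
Applying it to axe: a(vowel)+10=k, x(cons)+6=d, e(vowel)+10=o.

kdo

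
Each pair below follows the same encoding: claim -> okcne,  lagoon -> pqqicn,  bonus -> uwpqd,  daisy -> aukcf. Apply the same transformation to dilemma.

coognkf

The output letters match the input read backwards, each shifted +2: claim reversed is mialc. The word is reversed, then every letter is shifted forward by 2.
For dilemma: reverse → ammelid; then shift: a+2=c, m+2=o, m+2=o, e+2=g, l+2=n, i+2=k, d+2=f.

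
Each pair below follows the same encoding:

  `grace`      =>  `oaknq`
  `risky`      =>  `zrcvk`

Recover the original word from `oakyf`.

In grace: g→o is +8, r→a is +9, a→k is +10, c→n is +11 — the shift increases by 1 each position. Each letter shifts forward by (position + 8), i.e. 8, 9, 10, … — the shift grows by one for each successive letter.
Decoding oakyf: o−8=g, a−9=r, k−10=a, y−11=n, f−12=t.

grant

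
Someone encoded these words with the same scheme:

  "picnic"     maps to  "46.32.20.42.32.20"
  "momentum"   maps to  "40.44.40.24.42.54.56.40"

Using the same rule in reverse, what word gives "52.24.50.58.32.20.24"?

p(#16)→46 and i(#9)→32: differences scale by 2, so n = 2·pos + 14. Each letter becomes 2×(its alphabet position, a=1..z=26) + 14.
Undoing it on 52.24.50.58.32.20.24: 52→(52−14)÷2=19=s, 24→(24−14)÷2=5=e, 50→(50−14)÷2=18=r, 58→(58−14)÷2=22=v, 32→(32−14)÷2=9=i, 20→(20−14)÷2=3=c, 24→(24−14)÷2=5=e.

service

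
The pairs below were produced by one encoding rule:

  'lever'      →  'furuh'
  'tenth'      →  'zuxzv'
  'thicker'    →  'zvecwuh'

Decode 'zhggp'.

Each letter's alphabet position (a=0..z=25) is mapped through 9·x+10 mod 26 — an affine cipher.
Reversing it on zhggp: z(25)→3·(25−10)≡19=t; h(7)→3·(7−10)≡17=r; g(6)→3·(6−10)≡14=o; g(6)→3·(6−10)≡14=o; p(15)→3·(15−10)≡15=p (all mod 26).

troop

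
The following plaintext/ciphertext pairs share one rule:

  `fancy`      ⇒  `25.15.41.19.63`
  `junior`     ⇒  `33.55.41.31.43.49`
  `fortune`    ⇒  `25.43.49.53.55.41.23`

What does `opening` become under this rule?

f(#6)→25 and a(#1)→15: differences scale by 2, so n = 2·pos + 13. The formula is n = 2×(alphabet index, a=1) + 13.
Applying it to opening: o=15→43, p=16→45, e=5→23, n=14→41, i=9→31, n=14→41, g=7→27.

43.45.23.41.31.41.27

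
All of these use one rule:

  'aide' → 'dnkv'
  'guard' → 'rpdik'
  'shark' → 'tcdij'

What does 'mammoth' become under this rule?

fdffbec

This is an affine cipher: with a=0,…,z=25, each position x becomes (11x+3) mod 26.
On mammoth: m(12)→11·12+3≡5=f; a(0)→11·0+3≡3=d; m(12)→11·12+3≡5=f; m(12)→11·12+3≡5=f; o(14)→11·14+3≡1=b; t(19)→11·19+3≡4=e; h(7)→11·7+3≡2=c (all mod 26).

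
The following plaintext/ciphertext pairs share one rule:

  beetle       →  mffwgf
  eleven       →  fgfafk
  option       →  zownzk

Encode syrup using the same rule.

b(1)→m(12) and e(4)→f(5) fit y≡15x+23 (mod 26); the inverse of 15 mod 26 is 7. Each letter's alphabet position (a=0..z=25) is mapped through 15·x+23 mod 26 — an affine cipher.
On syrup: s(18)→15·18+23≡7=h; y(24)→15·24+23≡19=t; r(17)→15·17+23≡18=s; u(20)→15·20+23≡11=l; p(15)→15·15+23≡14=o (all mod 26).

htslo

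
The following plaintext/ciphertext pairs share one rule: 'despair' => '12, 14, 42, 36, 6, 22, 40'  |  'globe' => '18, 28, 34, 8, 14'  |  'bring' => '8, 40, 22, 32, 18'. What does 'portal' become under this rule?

d(#4)→12 and e(#5)→14: differences scale by 2, so n = 2·pos + 4. The formula is n = 2×(alphabet index, a=1) + 4.
For portal: p=16→36, o=15→34, r=18→40, t=20→44, a=1→6, l=12→28.

36, 34, 40, 44, 6, 28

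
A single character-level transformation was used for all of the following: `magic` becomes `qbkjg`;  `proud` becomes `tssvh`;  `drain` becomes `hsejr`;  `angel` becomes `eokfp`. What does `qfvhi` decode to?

Shifts by position in magic: pos 0: m→q (+4), pos 1: a→b (+1), pos 2: g→k (+4), pos 3: i→j (+1) — repeating every 2. It's a Vigenère-style cipher with numeric key [4,1]: position i shifts by key[i mod 2].
Reversing it on qfvhi: q−4=m, f−1=e, v−4=r, h−1=g, i−4=e.

merge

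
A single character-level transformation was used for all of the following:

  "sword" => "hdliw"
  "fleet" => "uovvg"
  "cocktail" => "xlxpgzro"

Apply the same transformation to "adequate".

zwvjfzgv

This is the alphabet-reversal cipher (Atbash): a becomes z, b becomes y, etc.
On adequate: a↔z, d↔w, e↔v, q↔j, u↔f, a↔z, t↔g, e↔v.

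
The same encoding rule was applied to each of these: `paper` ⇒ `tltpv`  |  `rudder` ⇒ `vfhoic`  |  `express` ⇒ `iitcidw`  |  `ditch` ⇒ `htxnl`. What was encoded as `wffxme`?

Shifts by position in paper: pos 0: p→t (+4), pos 1: a→l (+11), pos 2: p→t (+4), pos 3: e→p (+11) — repeating every 2. A repeating key of period 2 is used — shifts +4, +11 over and over.
Decoding wffxme: w−4=s, f−11=u, f−4=b, x−11=m, m−4=i, e−11=t.

submit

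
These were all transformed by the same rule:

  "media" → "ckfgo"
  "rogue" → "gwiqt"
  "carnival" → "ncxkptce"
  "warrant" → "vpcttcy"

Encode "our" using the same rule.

twq

Read the word backwards and shift each letter +2.
For our: reverse → ruo; then shift: r+2=t, u+2=w, o+2=q.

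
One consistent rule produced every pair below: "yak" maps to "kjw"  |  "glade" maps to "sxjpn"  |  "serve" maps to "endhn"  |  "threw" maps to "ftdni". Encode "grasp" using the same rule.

Vowels shift forward by 9 and consonants shift forward by 12.
Applying it to grasp: g(cons)+12=s, r(cons)+12=d, a(vowel)+9=j, s(cons)+12=e, p(cons)+12=b.

sdjeb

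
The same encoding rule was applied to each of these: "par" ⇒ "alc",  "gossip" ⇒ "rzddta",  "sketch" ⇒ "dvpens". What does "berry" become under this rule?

mpccj

This is a Caesar cipher with shift 11.
Applying it to berry: b+11=m, e+11=p, r+11=c, r+11=c, y+11=j.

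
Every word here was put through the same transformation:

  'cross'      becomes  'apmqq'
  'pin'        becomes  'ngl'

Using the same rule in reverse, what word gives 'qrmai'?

Every letter moves 24 places later in the alphabet, wrapping around z→a.
Undoing it on qrmai: q−24=s, r−24=t, m−24=o, a−24=c, i−24=k.

stock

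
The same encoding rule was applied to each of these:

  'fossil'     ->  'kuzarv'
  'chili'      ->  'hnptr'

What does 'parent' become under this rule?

In fossil: f→k is +5, o→u is +6, s→z is +7, s→a is +8 — the shift increases by 1 each position. The shift increases by 1 at each position, starting from +5: 5, 6, 7, ….
For parent: p+5=u, a+6=g, r+7=y, e+8=m, n+9=w, t+10=d.

ugymwd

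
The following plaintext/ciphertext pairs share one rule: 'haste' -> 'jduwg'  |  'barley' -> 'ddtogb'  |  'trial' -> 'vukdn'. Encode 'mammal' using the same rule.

odopco

Shifts by position in haste: pos 0: h→j (+2), pos 1: a→d (+3), pos 2: s→u (+2), pos 3: t→w (+3) — repeating every 2. A repeating key of period 2 is used — shifts +2, +3 over and over.
For mammal: m+2=o, a+3=d, m+2=o, m+3=p, a+2=c, l+3=o.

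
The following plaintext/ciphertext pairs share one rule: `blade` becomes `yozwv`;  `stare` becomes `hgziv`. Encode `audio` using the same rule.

zfwrl

Each pair mirrors across the alphabet (b↔y, l↔o, a↔z): positions sum to 25. Letters are reflected about the middle of the alphabet (position → 25−position): Atbash.
Applying it to audio: a↔z, u↔f, d↔w, i↔r, o↔l.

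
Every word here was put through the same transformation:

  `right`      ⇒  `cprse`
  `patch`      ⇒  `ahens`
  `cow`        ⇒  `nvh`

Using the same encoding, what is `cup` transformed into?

nba

The rule splits by letter class: vowels +7, consonants +11.
For cup: c(cons)+11=n, u(vowel)+7=b, p(cons)+11=a.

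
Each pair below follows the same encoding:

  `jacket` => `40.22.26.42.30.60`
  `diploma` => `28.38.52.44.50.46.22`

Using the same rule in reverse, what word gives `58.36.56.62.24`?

shrub

With a=1..z=26, the number is 2·pos + 20.
Reversing it on 58.36.56.62.24: 58→(58−20)÷2=19=s, 36→(36−20)÷2=8=h, 56→(56−20)÷2=18=r, 62→(62−20)÷2=21=u, 24→(24−20)÷2=2=b.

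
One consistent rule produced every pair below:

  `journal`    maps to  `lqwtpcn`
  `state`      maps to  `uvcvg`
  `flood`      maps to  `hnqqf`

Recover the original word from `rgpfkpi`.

Compare letters: j→l is +2, o→q is +2, u→w is +2 — a constant shift. Each letter is shifted forward by 2 in the alphabet (a Caesar shift of +2).
Undoing it on rgpfkpi: r−2=p, g−2=e, p−2=n, f−2=d, k−2=i, p−2=n, i−2=g.

pending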